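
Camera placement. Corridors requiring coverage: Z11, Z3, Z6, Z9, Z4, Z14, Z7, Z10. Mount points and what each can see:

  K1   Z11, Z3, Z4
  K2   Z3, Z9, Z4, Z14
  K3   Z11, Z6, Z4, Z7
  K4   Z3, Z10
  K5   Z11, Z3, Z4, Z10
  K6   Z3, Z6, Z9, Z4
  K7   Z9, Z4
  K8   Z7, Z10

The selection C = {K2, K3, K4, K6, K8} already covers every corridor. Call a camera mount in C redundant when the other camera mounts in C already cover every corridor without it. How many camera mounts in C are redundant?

3

Drop K2: Z14 uncovered — not redundant.
Drop K3: Z11 uncovered — not redundant.
Drop K4: the rest still cover every corridor — redundant.
Drop K6: the rest still cover every corridor — redundant.
Drop K8: the rest still cover every corridor — redundant.
3 redundant: K4, K6, K8.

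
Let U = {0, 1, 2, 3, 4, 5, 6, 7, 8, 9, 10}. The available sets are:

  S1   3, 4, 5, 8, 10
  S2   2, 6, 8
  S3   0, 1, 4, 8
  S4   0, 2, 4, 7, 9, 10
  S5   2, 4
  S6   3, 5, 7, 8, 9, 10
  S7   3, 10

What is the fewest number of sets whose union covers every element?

3

S2, S3, S6 together cover {0, 1, 2, 3, 4, 5, 6, 7, 8, 9, 10} — every element.
No 2 of the 7 sets cover everything (all 21 pairs fall short), so 3 is minimum.
Greedy (largest uncovered first) would take S4, S1, S2, S3 — 4 sets — but 3 suffice.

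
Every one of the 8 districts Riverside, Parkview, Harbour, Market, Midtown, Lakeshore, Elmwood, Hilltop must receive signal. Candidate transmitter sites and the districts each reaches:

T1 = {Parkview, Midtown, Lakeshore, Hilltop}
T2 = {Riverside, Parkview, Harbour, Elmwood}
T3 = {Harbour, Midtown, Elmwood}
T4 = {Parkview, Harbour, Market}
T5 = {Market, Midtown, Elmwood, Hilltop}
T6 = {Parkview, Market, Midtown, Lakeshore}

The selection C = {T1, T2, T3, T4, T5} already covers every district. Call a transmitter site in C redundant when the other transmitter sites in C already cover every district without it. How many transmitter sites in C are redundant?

3

Drop T1: Lakeshore uncovered — not redundant.
Drop T2: Riverside uncovered — not redundant.
Drop T3: the rest still cover every district — redundant.
Drop T4: the rest still cover every district — redundant.
Drop T5: the rest still cover every district — redundant.
3 redundant: T3, T4, T5.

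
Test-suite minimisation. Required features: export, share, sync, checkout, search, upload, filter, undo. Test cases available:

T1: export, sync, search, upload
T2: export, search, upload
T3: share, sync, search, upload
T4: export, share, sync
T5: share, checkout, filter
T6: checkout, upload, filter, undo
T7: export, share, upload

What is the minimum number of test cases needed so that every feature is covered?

3

T1, T3, T6 together cover {export, share, sync, checkout, search, upload, filter, undo} — every feature.
No 2 of the 7 test cases cover everything (all 21 pairs fall short), so 3 is minimum.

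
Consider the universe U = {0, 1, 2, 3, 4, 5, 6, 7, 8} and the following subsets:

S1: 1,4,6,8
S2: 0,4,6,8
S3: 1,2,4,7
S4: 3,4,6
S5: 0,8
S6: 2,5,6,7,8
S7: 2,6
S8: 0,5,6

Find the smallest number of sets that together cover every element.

S1, S2, S4, S6 together cover {0, 1, 2, 3, 4, 5, 6, 7, 8} — every element.
No 3 of the 8 sets cover everything (all 56 triples fall short), so 4 is minimum.

4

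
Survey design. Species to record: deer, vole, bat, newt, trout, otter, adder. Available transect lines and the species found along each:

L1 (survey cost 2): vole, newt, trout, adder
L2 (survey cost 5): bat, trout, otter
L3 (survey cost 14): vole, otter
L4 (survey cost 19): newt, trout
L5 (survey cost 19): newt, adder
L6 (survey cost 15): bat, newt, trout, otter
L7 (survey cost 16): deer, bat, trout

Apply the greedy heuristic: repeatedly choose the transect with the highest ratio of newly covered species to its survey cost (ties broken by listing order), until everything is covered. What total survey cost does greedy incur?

Pick 1: L1 adds 4 new (vole, newt, trout, adder) at survey cost 2 (ratio 4/2).
Pick 2: L2 adds 2 new (bat, otter) at survey cost 5 (ratio 2/5).
Pick 3: L7 adds 1 new (deer) at survey cost 16 (ratio 1/16).
Greedy total survey cost: 2 + 5 + 16 = 23.

23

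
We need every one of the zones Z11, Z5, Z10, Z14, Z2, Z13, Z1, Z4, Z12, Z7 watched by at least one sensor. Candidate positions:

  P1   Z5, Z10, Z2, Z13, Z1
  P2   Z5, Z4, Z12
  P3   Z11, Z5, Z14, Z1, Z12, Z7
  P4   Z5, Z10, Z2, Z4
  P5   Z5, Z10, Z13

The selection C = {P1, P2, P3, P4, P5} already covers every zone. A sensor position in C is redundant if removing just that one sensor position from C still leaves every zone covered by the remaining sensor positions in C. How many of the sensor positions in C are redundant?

Drop P1: the rest still cover every zone — redundant.
Drop P2: the rest still cover every zone — redundant.
Drop P3: Z11, Z14, Z7 uncovered — not redundant.
Drop P4: the rest still cover every zone — redundant.
Drop P5: the rest still cover every zone — redundant.
4 redundant: P1, P2, P4, P5.

4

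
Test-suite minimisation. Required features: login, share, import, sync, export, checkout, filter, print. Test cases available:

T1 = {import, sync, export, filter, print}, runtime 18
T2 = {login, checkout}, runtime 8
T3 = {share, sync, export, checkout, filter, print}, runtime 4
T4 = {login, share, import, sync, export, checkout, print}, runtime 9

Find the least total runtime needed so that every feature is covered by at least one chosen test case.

13

T3, T4 cover every feature at runtime 4 + 9 = 13.
Any cover uses at least 2 test cases; among all covering selections none totals below 13.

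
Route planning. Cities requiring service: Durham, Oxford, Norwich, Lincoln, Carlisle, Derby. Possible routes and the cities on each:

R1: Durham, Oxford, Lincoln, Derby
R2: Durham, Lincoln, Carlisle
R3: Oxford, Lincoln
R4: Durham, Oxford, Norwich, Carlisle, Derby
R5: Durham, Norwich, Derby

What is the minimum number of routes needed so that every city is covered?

2

R1, R4 together cover {Durham, Oxford, Norwich, Lincoln, Carlisle, Derby} — every city.
No single route contains all 6 cities, so 2 is optimal.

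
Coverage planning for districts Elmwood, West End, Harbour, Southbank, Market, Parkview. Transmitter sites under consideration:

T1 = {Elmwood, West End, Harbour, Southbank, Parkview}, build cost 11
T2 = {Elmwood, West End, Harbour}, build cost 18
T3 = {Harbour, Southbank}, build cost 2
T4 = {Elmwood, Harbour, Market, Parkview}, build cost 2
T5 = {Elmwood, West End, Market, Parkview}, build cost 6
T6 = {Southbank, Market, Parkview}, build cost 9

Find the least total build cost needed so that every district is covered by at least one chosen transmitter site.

T3, T5 cover every district at build cost 2 + 6 = 8.
Any cover uses at least 2 transmitter sites; among all covering selections none totals below 8.

8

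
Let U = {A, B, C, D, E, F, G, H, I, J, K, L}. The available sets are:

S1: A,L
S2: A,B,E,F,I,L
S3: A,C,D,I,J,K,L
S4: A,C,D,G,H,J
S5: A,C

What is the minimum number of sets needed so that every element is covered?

S2, S3, S4 together cover {A, B, C, D, E, F, G, H, I, J, K, L} — every element.
No 2 of the 5 sets cover everything (all 10 pairs fall short), so 3 is minimum.

3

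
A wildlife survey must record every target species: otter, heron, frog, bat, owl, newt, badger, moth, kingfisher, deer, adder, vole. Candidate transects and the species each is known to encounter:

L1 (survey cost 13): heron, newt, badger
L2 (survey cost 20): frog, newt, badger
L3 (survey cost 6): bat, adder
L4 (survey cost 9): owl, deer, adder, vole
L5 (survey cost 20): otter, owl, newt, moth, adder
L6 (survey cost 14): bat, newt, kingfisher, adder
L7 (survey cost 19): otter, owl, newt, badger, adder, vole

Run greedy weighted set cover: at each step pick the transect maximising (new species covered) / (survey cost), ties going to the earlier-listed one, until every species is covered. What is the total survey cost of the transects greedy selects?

Pick 1: L4 adds 4 new (owl, deer, adder, vole) at survey cost 9 (ratio 4/9).
Pick 2: L1 adds 3 new (heron, newt, badger) at survey cost 13 (ratio 3/13).
Pick 3: L3 adds 1 new (bat) at survey cost 6 (ratio 1/6).
Pick 4: L5 adds 2 new (otter, moth) at survey cost 20 (ratio 2/20).
Pick 5: L6 adds 1 new (kingfisher) at survey cost 14 (ratio 1/14).
Pick 6: L2 adds 1 new (frog) at survey cost 20 (ratio 1/20).
Greedy total survey cost: 9 + 13 + 6 + 20 + 14 + 20 = 82. (The true optimum is 76, so greedy overshoots here.)

82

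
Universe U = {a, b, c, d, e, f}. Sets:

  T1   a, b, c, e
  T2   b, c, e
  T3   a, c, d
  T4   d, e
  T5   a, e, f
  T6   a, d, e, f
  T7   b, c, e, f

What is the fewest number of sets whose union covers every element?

T1, T6 together cover {a, b, c, d, e, f} — every element.
No single set contains all 6 elements, so 2 is optimal.

2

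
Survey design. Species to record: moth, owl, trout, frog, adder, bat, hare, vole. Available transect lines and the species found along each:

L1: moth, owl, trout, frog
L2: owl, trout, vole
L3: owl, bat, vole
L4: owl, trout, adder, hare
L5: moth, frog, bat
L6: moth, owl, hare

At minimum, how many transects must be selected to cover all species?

3

L1, L3, L4 together cover {moth, owl, trout, frog, adder, bat, hare, vole} — every species.
No 2 of the 6 transects cover everything (all 15 pairs fall short), so 3 is minimum.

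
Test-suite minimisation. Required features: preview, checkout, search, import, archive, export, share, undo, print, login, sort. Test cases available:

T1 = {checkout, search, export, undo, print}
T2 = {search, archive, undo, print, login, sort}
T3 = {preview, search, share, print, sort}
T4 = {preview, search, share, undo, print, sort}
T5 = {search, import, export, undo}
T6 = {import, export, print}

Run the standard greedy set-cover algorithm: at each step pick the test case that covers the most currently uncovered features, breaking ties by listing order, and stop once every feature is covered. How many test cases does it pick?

4

Pick 1: T2 covers 6 new features (search, archive, undo, print, login, sort).
Pick 2: T1 covers 2 new features (checkout, export).
Pick 3: T3 covers 2 new features (preview, share).
Pick 4: T5 covers 1 new features (import).
Greedy uses 4 test cases.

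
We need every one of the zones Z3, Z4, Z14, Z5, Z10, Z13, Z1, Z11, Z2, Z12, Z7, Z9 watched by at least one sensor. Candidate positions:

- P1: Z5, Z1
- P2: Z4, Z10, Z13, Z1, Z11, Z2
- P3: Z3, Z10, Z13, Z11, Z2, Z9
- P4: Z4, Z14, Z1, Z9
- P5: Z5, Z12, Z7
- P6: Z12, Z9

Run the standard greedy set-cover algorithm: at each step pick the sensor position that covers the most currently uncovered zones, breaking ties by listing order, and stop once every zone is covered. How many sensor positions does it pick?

Pick 1: P2 covers 6 new zones (Z4, Z10, Z13, Z1, Z11, Z2).
Pick 2: P5 covers 3 new zones (Z5, Z12, Z7).
Pick 3: P3 covers 2 new zones (Z3, Z9).
Pick 4: P4 covers 1 new zones (Z14).
Greedy uses 4 sensor positions. (The true minimum is 3.)

4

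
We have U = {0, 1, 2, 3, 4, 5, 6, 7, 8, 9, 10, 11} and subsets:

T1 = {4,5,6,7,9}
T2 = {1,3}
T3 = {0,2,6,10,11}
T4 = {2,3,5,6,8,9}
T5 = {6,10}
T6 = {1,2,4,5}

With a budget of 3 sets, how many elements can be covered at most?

11

Choosing T1, T2, T3 covers {0, 1, 2, 3, 4, 5, 6, 7, 9, 10, 11} — 11 elements.
No choice of 3 sets does better; here 8 is left uncovered.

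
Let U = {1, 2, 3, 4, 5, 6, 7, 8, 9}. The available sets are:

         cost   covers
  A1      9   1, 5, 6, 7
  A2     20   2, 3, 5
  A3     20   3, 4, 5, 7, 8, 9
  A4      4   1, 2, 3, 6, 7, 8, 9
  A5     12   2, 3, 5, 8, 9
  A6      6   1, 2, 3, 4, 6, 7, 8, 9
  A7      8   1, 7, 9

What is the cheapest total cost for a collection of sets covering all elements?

A1, A6 cover every element at cost 9 + 6 = 15.
Any cover uses at least 2 sets; among all covering selections none totals below 15.
Greedy by coverage-per-cost would pick A4, A6, A1 for 19 — worse than the optimum 15.

15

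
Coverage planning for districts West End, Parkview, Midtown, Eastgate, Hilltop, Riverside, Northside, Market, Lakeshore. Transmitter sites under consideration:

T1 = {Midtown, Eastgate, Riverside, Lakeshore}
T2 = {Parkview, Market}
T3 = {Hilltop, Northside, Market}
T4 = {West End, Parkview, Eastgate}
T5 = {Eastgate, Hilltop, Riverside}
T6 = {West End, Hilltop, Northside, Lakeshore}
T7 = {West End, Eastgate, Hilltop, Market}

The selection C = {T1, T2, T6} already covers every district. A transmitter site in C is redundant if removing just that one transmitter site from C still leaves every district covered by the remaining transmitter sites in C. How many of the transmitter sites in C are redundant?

Drop T1: Midtown, Eastgate, Riverside uncovered — not redundant.
Drop T2: Parkview, Market uncovered — not redundant.
Drop T6: West End, Hilltop, Northside uncovered — not redundant.
None of the transmitter sites in C is redundant.

0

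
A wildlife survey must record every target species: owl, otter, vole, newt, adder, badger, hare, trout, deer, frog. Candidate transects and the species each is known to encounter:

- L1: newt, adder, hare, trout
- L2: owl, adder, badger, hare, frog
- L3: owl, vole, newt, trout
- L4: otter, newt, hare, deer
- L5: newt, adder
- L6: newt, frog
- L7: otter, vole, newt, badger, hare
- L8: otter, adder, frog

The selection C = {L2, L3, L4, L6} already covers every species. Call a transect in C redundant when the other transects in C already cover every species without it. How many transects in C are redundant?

1

Drop L2: adder, badger uncovered — not redundant.
Drop L3: vole, trout uncovered — not redundant.
Drop L4: otter, deer uncovered — not redundant.
Drop L6: the rest still cover every species — redundant.
1 redundant: L6.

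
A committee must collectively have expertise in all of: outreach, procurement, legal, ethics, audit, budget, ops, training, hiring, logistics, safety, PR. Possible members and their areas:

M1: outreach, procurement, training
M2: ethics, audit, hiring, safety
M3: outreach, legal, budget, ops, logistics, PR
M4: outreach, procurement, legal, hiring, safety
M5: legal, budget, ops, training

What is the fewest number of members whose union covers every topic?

3

M1, M2, M3 together cover {outreach, procurement, legal, ethics, audit, budget, ops, training, hiring, logistics, safety, PR} — every topic.
No 2 of the 5 members cover everything (all 10 pairs fall short), so 3 is minimum.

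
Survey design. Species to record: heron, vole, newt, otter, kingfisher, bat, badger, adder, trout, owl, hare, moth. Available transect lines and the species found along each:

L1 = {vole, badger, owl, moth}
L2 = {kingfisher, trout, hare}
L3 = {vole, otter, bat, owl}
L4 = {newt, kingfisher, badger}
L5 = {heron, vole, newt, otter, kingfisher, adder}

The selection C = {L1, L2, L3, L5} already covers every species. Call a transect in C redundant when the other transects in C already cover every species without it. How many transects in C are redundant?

0

Drop L1: badger, moth uncovered — not redundant.
Drop L2: trout, hare uncovered — not redundant.
Drop L3: bat uncovered — not redundant.
Drop L5: heron, newt, adder uncovered — not redundant.
None of the transects in C is redundant.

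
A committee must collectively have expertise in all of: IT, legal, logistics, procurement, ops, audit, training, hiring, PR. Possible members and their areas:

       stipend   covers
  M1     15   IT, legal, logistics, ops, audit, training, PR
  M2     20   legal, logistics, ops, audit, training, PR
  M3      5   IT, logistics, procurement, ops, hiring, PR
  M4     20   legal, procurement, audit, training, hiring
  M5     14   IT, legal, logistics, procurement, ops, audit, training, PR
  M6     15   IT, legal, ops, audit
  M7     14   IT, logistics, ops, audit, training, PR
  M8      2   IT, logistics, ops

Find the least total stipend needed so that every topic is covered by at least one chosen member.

M3, M5 cover every topic at stipend 5 + 14 = 19.
Any cover uses at least 2 members; among all covering selections none totals below 19.

19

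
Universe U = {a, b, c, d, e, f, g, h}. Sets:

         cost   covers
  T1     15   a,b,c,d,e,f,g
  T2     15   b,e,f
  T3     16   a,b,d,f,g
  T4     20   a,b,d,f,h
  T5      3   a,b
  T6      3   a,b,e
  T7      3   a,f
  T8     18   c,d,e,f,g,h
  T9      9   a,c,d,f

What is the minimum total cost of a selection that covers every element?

21

T5, T8 cover every element at cost 3 + 18 = 21.
Any cover uses at least 2 sets; among all covering selections none totals below 21.
Greedy by coverage-per-cost would pick T6, T7, T8 for 24 — worse than the optimum 21.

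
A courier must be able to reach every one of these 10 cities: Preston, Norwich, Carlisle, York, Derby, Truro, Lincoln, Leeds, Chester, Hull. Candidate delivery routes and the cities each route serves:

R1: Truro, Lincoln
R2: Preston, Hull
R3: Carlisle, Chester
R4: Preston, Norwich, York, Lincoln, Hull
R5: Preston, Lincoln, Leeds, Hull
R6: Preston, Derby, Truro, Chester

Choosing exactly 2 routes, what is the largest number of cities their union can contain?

8

Choosing R4, R6 covers {Preston, Norwich, York, Derby, Truro, Lincoln, Chester, Hull} — 8 cities.
No choice of 2 routes does better; here Carlisle, Leeds are left uncovered.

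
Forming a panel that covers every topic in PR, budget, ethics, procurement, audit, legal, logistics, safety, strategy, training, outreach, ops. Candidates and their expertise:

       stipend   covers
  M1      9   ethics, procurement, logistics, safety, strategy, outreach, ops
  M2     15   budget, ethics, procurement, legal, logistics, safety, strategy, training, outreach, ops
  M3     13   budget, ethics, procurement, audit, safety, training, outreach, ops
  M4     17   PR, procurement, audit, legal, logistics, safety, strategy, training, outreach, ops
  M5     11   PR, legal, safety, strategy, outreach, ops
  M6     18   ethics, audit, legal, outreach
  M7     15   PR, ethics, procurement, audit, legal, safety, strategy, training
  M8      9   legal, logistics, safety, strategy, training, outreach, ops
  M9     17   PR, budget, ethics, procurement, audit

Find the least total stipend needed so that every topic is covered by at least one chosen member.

26

M8, M9 cover every topic at stipend 9 + 17 = 26.
Any cover uses at least 2 members; among all covering selections none totals below 26.
Greedy by coverage-per-stipend would pick M1, M7, M3 for 37 — worse than the optimum 26.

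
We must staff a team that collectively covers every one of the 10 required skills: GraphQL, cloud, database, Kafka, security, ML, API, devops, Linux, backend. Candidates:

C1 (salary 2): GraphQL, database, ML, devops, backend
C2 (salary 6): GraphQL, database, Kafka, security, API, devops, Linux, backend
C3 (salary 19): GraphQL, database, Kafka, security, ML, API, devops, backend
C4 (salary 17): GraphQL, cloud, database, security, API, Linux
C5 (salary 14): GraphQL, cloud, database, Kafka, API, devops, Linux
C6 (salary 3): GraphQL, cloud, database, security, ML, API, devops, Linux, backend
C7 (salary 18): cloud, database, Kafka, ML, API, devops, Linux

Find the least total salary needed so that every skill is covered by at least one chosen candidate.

C2, C6 cover every skill at salary 6 + 3 = 9.
Any cover uses at least 2 candidates; among all covering selections none totals below 9.

9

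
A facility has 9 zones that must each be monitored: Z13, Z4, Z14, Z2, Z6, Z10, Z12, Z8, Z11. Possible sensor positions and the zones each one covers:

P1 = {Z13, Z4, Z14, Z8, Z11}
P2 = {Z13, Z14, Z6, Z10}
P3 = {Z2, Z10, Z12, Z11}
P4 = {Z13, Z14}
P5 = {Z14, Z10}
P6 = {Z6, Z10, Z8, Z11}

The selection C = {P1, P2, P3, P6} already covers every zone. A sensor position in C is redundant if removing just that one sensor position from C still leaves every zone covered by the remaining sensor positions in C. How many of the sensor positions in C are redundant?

Drop P1: Z4 uncovered — not redundant.
Drop P2: the rest still cover every zone — redundant.
Drop P3: Z2, Z12 uncovered — not redundant.
Drop P6: the rest still cover every zone — redundant.
2 redundant: P2, P6.

2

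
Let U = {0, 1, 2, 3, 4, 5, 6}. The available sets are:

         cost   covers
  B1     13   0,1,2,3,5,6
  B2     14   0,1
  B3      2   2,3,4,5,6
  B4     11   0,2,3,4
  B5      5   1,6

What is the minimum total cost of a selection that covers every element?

15

B1, B3 cover every element at cost 13 + 2 = 15.
Any cover uses at least 2 sets; among all covering selections none totals below 15.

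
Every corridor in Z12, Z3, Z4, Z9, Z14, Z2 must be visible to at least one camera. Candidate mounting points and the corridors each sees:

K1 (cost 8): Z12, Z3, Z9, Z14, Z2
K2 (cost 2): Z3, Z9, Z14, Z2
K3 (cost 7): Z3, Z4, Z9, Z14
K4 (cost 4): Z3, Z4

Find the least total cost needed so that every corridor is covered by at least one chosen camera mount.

12

K1, K4 cover every corridor at cost 8 + 4 = 12.
Any cover uses at least 2 camera mounts; among all covering selections none totals below 12.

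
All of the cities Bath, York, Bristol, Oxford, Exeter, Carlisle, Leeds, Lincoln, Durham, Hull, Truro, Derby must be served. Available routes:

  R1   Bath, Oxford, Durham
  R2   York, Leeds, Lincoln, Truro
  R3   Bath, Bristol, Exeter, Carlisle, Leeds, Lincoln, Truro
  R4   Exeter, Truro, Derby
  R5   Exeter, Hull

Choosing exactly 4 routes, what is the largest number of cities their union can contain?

11

Choosing R1, R2, R3, R4 covers {Bath, York, Bristol, Oxford, Exeter, Carlisle, Leeds, Lincoln, Durham, Truro, Derby} — 11 cities.
No choice of 4 routes does better; here Hull is left uncovered.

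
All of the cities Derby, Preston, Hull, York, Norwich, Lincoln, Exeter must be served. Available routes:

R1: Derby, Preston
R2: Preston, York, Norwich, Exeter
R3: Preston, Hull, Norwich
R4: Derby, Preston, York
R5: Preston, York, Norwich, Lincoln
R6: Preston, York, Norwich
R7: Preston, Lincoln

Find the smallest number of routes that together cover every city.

4

R1, R2, R3, R5 together cover {Derby, Preston, Hull, York, Norwich, Lincoln, Exeter} — every city.
No 3 of the 7 routes cover everything (all 35 triples fall short), so 4 is minimum.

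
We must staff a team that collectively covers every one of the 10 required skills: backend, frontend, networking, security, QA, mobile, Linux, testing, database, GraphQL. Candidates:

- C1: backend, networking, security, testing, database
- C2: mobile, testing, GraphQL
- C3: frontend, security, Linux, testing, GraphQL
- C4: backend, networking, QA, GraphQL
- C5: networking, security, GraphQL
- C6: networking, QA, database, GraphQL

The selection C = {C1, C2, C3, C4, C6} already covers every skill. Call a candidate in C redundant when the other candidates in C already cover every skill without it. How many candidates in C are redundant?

3

Drop C1: the rest still cover every skill — redundant.
Drop C2: mobile uncovered — not redundant.
Drop C3: frontend, Linux uncovered — not redundant.
Drop C4: the rest still cover every skill — redundant.
Drop C6: the rest still cover every skill — redundant.
3 redundant: C1, C4, C6.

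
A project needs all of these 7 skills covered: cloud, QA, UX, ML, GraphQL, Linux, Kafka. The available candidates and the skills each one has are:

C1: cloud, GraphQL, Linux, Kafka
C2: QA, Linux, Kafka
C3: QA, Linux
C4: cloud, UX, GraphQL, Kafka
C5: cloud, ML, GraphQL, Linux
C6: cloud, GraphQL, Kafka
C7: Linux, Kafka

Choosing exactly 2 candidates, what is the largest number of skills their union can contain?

Choosing C2, C4 covers {cloud, QA, UX, GraphQL, Linux, Kafka} — 6 skills.
No choice of 2 candidates does better; here ML is left uncovered.

6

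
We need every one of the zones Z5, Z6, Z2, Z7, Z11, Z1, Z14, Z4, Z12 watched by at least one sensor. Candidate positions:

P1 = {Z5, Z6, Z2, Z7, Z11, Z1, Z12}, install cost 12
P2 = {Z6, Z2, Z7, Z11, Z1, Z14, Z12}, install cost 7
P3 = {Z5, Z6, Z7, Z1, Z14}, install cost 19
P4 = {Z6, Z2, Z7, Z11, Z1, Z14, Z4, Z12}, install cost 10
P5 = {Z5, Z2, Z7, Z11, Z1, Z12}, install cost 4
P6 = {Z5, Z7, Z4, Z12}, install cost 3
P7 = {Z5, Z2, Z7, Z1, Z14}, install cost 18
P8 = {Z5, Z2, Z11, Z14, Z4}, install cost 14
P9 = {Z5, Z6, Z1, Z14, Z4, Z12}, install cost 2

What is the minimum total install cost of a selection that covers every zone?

P5, P9 cover every zone at install cost 4 + 2 = 6.
Any cover uses at least 2 sensor positions; among all covering selections none totals below 6.

6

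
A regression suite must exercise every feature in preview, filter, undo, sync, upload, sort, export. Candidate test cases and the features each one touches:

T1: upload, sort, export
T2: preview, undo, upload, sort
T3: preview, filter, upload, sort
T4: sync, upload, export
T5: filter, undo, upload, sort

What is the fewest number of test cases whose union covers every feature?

3

T2, T3, T4 together cover {preview, filter, undo, sync, upload, sort, export} — every feature.
No 2 of the 5 test cases cover everything (all 10 pairs fall short), so 3 is minimum.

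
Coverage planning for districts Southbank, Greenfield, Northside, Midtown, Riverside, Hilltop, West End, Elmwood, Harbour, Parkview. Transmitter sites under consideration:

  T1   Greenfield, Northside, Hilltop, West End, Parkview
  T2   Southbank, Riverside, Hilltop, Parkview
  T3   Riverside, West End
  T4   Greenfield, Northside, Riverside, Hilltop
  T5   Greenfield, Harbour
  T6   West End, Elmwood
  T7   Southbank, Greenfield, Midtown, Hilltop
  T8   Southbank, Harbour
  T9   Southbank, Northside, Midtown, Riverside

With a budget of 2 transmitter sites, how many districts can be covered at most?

Choosing T1, T9 covers {Southbank, Greenfield, Northside, Midtown, Riverside, Hilltop, West End, Parkview} — 8 districts.
No choice of 2 transmitter sites does better; here Elmwood, Harbour are left uncovered.

8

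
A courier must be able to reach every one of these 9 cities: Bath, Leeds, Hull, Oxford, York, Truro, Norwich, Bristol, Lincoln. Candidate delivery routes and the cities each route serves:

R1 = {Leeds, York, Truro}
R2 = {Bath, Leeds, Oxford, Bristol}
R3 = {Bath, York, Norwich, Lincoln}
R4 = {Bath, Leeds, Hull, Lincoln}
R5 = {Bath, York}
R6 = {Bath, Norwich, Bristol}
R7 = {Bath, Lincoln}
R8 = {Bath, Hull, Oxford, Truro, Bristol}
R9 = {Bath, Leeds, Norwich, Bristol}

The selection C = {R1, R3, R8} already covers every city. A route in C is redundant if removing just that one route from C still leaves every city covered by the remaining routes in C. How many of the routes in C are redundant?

Drop R1: Leeds uncovered — not redundant.
Drop R3: Norwich, Lincoln uncovered — not redundant.
Drop R8: Hull, Oxford, Bristol uncovered — not redundant.
None of the routes in C is redundant.

0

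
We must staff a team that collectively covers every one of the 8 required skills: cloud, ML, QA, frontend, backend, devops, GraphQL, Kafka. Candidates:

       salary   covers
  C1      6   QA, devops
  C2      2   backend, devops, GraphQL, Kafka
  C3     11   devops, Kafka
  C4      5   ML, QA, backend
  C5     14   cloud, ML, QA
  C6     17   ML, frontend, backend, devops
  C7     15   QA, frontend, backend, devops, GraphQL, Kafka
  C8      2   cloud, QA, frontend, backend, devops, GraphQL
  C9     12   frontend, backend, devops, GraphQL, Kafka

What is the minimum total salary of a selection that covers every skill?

C2, C4, C8 cover every skill at salary 2 + 5 + 2 = 9.
Any cover uses at least 2 candidates; among all covering selections none totals below 9.

9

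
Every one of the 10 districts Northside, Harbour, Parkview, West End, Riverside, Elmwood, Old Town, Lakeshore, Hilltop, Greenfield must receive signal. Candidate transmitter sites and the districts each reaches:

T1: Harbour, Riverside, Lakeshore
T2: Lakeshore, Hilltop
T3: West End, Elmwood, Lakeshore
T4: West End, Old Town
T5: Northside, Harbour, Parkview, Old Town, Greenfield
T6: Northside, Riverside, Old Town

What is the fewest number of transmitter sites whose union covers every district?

T1, T2, T3, T5 together cover {Northside, Harbour, Parkview, West End, Riverside, Elmwood, Old Town, Lakeshore, Hilltop, Greenfield} — every district.
No 3 of the 6 transmitter sites cover everything (all 20 triples fall short), so 4 is minimum.

4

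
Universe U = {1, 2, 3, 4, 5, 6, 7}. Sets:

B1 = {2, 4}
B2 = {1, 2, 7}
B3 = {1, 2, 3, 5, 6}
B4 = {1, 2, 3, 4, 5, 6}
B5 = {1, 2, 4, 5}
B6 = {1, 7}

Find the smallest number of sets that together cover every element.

B2, B4 together cover {1, 2, 3, 4, 5, 6, 7} — every element.
No single set contains all 7 elements, so 2 is optimal.

2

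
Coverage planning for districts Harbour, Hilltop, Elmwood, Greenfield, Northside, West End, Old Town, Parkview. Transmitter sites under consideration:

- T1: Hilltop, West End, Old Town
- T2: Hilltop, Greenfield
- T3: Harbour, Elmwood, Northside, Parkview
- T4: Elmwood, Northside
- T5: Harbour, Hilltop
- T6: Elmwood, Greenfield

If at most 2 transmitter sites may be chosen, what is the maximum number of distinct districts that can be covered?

7

Choosing T1, T3 covers {Harbour, Hilltop, Elmwood, Northside, West End, Old Town, Parkview} — 7 districts.
No choice of 2 transmitter sites does better; here Greenfield is left uncovered.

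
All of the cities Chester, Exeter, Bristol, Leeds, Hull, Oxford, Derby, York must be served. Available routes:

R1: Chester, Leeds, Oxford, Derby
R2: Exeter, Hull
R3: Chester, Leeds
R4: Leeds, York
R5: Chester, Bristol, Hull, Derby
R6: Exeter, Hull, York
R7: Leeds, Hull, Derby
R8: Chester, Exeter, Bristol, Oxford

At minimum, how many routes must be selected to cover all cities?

3

R1, R5, R6 together cover {Chester, Exeter, Bristol, Leeds, Hull, Oxford, Derby, York} — every city.
No 2 of the 8 routes cover everything (all 28 pairs fall short), so 3 is minimum.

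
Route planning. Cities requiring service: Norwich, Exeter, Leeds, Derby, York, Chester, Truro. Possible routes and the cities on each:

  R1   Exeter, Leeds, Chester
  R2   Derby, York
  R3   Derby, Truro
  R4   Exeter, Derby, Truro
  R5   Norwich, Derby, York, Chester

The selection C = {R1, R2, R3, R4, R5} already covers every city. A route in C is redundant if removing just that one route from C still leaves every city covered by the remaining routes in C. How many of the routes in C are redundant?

3

Drop R1: Leeds uncovered — not redundant.
Drop R2: the rest still cover every city — redundant.
Drop R3: the rest still cover every city — redundant.
Drop R4: the rest still cover every city — redundant.
Drop R5: Norwich uncovered — not redundant.
3 redundant: R2, R3, R4.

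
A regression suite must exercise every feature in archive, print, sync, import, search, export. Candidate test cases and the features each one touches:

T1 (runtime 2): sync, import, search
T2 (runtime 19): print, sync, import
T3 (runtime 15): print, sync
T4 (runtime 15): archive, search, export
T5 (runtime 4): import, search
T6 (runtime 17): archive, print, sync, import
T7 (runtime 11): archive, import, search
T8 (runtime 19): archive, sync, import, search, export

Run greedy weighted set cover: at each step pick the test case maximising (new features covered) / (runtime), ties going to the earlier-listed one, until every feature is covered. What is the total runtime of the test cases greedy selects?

Pick 1: T1 adds 3 new (sync, import, search) at runtime 2 (ratio 3/2).
Pick 2: T4 adds 2 new (archive, export) at runtime 15 (ratio 2/15).
Pick 3: T3 adds 1 new (print) at runtime 15 (ratio 1/15).
Greedy total runtime: 2 + 15 + 15 = 32.

32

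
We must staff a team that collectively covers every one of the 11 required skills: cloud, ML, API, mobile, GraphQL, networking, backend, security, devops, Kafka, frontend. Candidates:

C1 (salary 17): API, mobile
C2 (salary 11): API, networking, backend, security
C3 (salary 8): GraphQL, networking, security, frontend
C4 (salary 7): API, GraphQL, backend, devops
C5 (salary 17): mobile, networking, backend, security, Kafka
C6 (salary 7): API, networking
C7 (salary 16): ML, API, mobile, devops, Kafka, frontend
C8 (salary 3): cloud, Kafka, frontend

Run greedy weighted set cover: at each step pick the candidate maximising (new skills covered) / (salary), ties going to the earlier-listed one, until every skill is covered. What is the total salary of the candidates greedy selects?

Pick 1: C8 adds 3 new (cloud, Kafka, frontend) at salary 3 (ratio 3/3).
Pick 2: C4 adds 4 new (API, GraphQL, backend, devops) at salary 7 (ratio 4/7).
Pick 3: C3 adds 2 new (networking, security) at salary 8 (ratio 2/8).
Pick 4: C7 adds 2 new (ML, mobile) at salary 16 (ratio 2/16).
Greedy total salary: 3 + 7 + 8 + 16 = 34.

34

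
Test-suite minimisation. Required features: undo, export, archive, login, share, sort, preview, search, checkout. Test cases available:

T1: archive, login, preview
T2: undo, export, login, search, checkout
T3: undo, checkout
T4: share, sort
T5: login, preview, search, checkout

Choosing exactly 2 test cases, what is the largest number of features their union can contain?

Choosing T1, T2 covers {undo, export, archive, login, preview, search, checkout} — 7 features.
No choice of 2 test cases does better; here share, sort are left uncovered.

7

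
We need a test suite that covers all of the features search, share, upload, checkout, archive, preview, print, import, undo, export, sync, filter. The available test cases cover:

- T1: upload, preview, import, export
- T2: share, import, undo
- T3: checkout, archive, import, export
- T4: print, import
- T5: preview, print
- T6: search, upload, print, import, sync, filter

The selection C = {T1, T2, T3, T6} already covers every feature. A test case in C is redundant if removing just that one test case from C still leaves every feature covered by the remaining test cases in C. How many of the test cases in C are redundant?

0

Drop T1: preview uncovered — not redundant.
Drop T2: share, undo uncovered — not redundant.
Drop T3: checkout, archive uncovered — not redundant.
Drop T6: search, print, sync, filter uncovered — not redundant.
None of the test cases in C is redundant.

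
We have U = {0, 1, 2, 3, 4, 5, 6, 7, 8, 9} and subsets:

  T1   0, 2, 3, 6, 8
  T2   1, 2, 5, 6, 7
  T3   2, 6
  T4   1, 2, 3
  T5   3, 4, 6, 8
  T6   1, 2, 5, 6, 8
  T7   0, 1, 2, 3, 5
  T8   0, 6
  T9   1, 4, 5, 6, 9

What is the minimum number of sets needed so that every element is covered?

T1, T2, T9 together cover {0, 1, 2, 3, 4, 5, 6, 7, 8, 9} — every element.
No 2 of the 9 sets cover everything (all 36 pairs fall short), so 3 is minimum.

3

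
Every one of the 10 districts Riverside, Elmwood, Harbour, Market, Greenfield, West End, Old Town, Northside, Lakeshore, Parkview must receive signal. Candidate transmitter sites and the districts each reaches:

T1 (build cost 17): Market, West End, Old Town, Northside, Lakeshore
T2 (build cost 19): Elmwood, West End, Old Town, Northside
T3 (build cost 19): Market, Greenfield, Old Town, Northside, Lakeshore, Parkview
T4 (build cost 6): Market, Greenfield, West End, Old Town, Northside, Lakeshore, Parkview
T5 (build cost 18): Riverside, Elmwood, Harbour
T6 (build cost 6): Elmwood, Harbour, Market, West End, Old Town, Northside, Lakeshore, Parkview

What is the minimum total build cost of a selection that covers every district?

T4, T5 cover every district at build cost 6 + 18 = 24.
Any cover uses at least 2 transmitter sites; among all covering selections none totals below 24.
Greedy by coverage-per-build cost would pick T6, T4, T5 for 30 — worse than the optimum 24.

24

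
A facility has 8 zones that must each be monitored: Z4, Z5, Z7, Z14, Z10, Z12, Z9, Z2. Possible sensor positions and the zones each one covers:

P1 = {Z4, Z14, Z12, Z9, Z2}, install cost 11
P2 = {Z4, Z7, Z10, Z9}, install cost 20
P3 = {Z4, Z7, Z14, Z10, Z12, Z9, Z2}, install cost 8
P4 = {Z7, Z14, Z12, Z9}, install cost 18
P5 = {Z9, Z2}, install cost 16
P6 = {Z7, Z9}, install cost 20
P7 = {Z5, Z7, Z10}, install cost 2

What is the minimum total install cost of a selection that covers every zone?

10

P3, P7 cover every zone at install cost 8 + 2 = 10.
Any cover uses at least 2 sensor positions; among all covering selections none totals below 10.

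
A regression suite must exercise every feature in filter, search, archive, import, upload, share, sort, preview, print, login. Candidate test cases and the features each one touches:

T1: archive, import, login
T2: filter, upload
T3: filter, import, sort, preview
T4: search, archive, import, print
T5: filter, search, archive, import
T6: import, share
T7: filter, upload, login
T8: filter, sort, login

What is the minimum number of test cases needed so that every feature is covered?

T3, T4, T6, T7 together cover {filter, search, archive, import, upload, share, sort, preview, print, login} — every feature.
No 3 of the 8 test cases cover everything (all 56 triples fall short), so 4 is minimum.

4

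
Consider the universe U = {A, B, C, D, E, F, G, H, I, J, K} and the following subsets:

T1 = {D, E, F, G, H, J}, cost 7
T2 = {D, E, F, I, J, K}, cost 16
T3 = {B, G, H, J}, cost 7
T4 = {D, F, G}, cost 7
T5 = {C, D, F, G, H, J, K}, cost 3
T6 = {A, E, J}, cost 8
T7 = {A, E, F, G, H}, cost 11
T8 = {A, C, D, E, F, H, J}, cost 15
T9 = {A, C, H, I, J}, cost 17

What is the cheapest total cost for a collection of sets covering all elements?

34

T1, T3, T5, T9 cover every element at cost 7 + 7 + 3 + 17 = 34.
Any cover uses at least 3 sets; among all covering selections none totals below 34.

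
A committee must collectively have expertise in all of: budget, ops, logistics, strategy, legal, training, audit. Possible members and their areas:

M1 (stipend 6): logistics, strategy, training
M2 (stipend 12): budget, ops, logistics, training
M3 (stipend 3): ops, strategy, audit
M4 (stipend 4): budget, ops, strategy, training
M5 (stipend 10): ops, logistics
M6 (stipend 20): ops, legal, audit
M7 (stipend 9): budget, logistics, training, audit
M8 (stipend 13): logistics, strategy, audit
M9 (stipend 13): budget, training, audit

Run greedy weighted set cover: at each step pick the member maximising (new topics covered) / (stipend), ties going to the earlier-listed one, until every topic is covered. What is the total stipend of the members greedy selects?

Pick 1: M3 adds 3 new (ops, strategy, audit) at stipend 3 (ratio 3/3).
Pick 2: M4 adds 2 new (budget, training) at stipend 4 (ratio 2/4).
Pick 3: M1 adds 1 new (logistics) at stipend 6 (ratio 1/6).
Pick 4: M6 adds 1 new (legal) at stipend 20 (ratio 1/20).
Greedy total stipend: 3 + 4 + 6 + 20 = 33. (The true optimum is 30, so greedy overshoots here.)

33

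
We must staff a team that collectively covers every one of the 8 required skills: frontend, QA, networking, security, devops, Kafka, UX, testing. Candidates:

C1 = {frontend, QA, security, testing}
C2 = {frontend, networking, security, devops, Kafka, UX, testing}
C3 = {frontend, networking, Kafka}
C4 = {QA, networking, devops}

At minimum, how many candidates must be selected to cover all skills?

2

C1, C2 together cover {frontend, QA, networking, security, devops, Kafka, UX, testing} — every skill.
No single candidate contains all 8 skills, so 2 is optimal.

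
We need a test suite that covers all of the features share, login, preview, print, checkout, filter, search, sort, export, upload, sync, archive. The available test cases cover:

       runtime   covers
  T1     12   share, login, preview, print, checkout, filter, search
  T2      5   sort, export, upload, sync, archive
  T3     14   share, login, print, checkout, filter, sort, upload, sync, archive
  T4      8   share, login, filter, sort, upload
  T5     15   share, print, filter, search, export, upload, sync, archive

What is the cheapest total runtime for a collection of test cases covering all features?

T1, T2 cover every feature at runtime 12 + 5 = 17.
Any cover uses at least 2 test cases; among all covering selections none totals below 17.

17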